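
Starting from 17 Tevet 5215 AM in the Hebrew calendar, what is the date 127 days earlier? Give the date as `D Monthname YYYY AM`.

9 Elul 5214 AM

JDN of 17 Tevet 5215 AM = 2252503.
2252503 − 127 = 2252376.
JDN 2252376 in the Hebrew calendar is 9 Elul 5214 AM.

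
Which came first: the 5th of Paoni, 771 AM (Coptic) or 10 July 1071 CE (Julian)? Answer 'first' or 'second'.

First date → JDN 2106546; second date → JDN 2112431.
JDN 2106546 < JDN 2112431, so the first date is earlier.

first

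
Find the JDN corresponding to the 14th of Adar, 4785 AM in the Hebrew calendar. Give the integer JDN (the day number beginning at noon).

2095486

Equivalently 22 February 1025 (proleptic Gregorian).
JDN 2451545 is 1 January 2000 CE (Gregorian); the target day is −356059 days from there, so JDN = 2095486.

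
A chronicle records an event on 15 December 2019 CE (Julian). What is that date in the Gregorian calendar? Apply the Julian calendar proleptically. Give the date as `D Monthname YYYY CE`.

The Julian–Gregorian offset here is 13 days (Julian trailing).
15 December 2019 Julian + 13 days → 28 December 2019 Gregorian.

28 December 2019 CE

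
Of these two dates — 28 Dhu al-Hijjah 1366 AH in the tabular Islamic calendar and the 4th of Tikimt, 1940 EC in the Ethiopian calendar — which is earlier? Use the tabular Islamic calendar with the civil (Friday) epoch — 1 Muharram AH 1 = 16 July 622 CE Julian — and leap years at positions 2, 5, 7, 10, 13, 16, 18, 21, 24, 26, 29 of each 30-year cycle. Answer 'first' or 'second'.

Converting both to JDN: 2432502 vs 2432474; the smaller is the second.

second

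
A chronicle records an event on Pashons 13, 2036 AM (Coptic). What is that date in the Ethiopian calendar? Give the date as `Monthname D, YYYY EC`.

Ginbot 13, 2312 EC

The source date corresponds to 24 May 2320 in the Gregorian calendar (JDN 2568566).
That day falls on 13 Ginbot 2312 EC in the Ethiopian calendar.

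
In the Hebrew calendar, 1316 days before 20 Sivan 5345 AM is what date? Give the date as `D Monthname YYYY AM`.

4 Kislev 5342 AM

JDN of 20 Sivan 5345 AM = 2300137.
2300137 − 1316 = 2298821.
JDN 2298821 in the Hebrew calendar is 4 Kislev 5342 AM.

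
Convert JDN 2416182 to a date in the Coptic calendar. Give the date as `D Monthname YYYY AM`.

29 Meshir 1619 AM

The Gregorian equivalent of JDN 2416182 is 8 March 1903.
In the Coptic calendar that day is 29 Meshir 1619 AM.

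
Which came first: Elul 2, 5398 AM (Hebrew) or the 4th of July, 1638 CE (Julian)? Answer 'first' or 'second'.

The two dates have Julian Day Numbers 2319551 and 2319522 respectively.
Since 2319522 < 2319551, the second date comes first.

second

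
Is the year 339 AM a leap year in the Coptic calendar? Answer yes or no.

yes

339 mod 4 = 3; in the Coptic calendar a year is leap when year mod 4 = 3, so it is a leap year.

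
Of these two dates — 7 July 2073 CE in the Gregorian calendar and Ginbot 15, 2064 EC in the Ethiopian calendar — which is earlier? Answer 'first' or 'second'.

Converting both to JDN: 2478396 vs 2477986; the smaller is the second.

second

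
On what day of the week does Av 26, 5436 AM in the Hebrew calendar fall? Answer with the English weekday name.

Equivalently 5 August 1676 Gregorian, JDN 2333424.
JDN 2333424 mod 7 = 2, and JDN 0 was a Monday, so this is a Wednesday.

Wednesday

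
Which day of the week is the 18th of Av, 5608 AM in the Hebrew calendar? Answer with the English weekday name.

Thursday

This is JDN 2396257 (17 August 1848 Gregorian).
JDN 2396257 mod 7 = 3, and JDN 0 was a Monday, so this is a Thursday.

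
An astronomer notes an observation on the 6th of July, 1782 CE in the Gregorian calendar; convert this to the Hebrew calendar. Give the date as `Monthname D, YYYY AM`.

Both dates share Julian Day Number 2372109; in the Hebrew calendar that is 24 Tammuz 5542 AM.

Tammuz 24, 5542 AM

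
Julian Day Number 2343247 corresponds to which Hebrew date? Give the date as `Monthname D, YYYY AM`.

The Gregorian equivalent of JDN 2343247 is 29 June 1703.
In the Hebrew calendar that day is Tammuz 15, 5463 AM.

Tammuz 15, 5463 AM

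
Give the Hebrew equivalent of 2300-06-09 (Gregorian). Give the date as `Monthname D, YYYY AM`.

Sivan 21, 6060 AM

Julian Day Number of the source date = 2561277.
Converting JDN 2561277 to the Hebrew calendar gives 21 Sivan 6060 AM.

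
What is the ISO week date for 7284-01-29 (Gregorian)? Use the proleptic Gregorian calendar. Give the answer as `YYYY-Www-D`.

7284-W04-6

The weekday is Saturday (ISO weekday 6).
That Saturday belongs to ISO week 4 of ISO year 7284.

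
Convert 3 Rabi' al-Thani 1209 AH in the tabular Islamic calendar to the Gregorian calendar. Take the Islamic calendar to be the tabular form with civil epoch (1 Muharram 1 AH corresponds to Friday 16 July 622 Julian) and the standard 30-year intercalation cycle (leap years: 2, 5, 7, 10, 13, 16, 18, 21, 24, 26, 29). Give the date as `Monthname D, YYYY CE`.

October 28, 1794 CE

Julian Day Number of the source date = 2376606.
Converting JDN 2376606 to the Gregorian calendar gives 28 October 1794 CE.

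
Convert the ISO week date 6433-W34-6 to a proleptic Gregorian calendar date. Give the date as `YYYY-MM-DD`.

6433-08-27

ISO week 1 of 6433 is the week containing the first Thursday of 6433.
Week 34, day 6 (Saturday) lands on 6433-08-27.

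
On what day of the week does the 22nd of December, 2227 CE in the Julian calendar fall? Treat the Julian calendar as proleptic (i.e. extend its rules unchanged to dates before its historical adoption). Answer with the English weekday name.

Sunday

In the Gregorian calendar this is 6 January 2228 (JDN 2534825).
Since JDN mod 7 = 6 (0 = Monday), the day is Sunday.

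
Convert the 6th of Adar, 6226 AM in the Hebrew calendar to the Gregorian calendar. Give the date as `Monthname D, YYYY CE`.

Julian Day Number of the source date = 2621801.
Converting JDN 2621801 to the Gregorian calendar gives 22 February 2466 CE.

February 22, 2466 CE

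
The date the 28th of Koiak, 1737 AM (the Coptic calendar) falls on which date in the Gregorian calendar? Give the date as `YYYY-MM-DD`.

Julian Day Number of the source date = 2459221.
Converting JDN 2459221 to the Gregorian calendar gives 6 January 2021 CE.

2021-01-06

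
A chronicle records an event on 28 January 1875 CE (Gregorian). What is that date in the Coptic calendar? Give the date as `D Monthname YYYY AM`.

21 Tobi 1591 AM

Julian Day Number of the source date = 2405917.
Converting JDN 2405917 to the Coptic calendar gives 21 Tobi 1591 AM.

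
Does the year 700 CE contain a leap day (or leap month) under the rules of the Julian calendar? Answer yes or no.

yes

700 mod 4 = 0, so it is a leap year in the Julian calendar.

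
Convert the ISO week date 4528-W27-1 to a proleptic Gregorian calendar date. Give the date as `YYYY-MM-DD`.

4528-06-28

ISO week 1 of 4528 is the week containing the first Thursday of 4528.
Week 27, day 1 (Monday) lands on 4528-06-28.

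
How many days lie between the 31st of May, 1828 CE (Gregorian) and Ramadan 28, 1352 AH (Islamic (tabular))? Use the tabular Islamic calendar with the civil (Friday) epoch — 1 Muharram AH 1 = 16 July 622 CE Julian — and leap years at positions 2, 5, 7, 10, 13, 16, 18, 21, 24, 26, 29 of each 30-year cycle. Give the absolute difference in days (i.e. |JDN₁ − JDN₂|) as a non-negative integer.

38578

JDN of the first date = 2388874.
JDN of the second date = 2427452.
|2427452 − 2388874| = 38578.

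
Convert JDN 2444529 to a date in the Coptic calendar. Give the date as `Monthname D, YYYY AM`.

Paopi 6, 1697 AM

JDN 2444529 is 16 October 1980 in the Gregorian calendar.
In the Coptic calendar that day is Paopi 6, 1697 AM.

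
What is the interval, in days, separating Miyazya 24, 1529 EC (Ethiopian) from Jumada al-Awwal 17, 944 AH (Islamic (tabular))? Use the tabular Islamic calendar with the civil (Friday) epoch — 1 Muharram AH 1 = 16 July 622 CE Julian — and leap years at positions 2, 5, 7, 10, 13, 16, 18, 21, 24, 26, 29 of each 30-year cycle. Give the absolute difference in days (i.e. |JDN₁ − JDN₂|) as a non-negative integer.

First date → JDN 2282556; second date → JDN 2282742.
The interval is |2282556 − 2282742| = 186 days.

186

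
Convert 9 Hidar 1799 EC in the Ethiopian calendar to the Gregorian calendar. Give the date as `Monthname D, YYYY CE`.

Both dates share Julian Day Number 2381008; in the Gregorian calendar that is 17 November 1806 CE.

November 17, 1806 CE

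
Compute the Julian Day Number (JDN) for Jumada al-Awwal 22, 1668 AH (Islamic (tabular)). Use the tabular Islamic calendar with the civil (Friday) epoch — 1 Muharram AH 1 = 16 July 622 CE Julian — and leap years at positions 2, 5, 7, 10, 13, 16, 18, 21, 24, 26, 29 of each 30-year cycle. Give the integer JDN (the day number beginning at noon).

In the Gregorian calendar the same day is 15 April 2240.
JDN 2400001 is 17 November 1858 CE (Gregorian), MJD 0; the target day is +139307 days from there, so JDN = 2539308.

2539308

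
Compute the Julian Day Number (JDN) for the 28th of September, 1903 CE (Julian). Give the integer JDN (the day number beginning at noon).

In the Gregorian calendar the same day is 11 October 1903.
JDN 2400001 is 17 November 1858 CE (Gregorian), MJD 0; the target day is +16398 days from there, so JDN = 2416399.

2416399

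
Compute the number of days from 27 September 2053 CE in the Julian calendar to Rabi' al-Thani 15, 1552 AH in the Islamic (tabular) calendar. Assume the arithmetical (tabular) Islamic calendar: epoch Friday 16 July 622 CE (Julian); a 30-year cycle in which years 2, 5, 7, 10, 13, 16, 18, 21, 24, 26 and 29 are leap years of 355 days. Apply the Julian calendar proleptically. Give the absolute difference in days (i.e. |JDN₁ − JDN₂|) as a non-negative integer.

26980

First date → JDN 2471186; second date → JDN 2498166.
The interval is |2471186 − 2498166| = 26980 days.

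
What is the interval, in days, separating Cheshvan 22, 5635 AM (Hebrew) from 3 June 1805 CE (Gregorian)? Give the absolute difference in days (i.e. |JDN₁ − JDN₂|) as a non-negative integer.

First date → JDN 2405830; second date → JDN 2380476.
The interval is |2405830 − 2380476| = 25354 days.

25354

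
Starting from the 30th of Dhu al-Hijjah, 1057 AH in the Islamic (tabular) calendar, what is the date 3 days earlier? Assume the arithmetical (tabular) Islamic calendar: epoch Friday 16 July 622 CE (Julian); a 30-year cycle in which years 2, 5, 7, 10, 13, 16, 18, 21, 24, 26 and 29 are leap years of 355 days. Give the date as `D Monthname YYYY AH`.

Counting 3 days back from JDN 2323005 reaches JDN 2323002, which is 27 Dhu al-Hijjah 1057 AH.

27 Dhu al-Hijjah 1057 AH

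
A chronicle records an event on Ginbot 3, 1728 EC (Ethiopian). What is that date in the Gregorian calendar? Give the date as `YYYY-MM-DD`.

Both dates share Julian Day Number 2355250; in the Gregorian calendar that is 9 May 1736 CE.

1736-05-09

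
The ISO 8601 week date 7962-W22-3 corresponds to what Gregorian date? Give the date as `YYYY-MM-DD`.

ISO week 1 of 7962 is the week containing the first Thursday of 7962.
Week 22, day 3 (Wednesday) lands on 7962-05-30.

7962-05-30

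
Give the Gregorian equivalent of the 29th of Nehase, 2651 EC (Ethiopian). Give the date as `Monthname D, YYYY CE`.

September 9, 2659 CE

Julian Day Number of the source date = 2692491.
Converting JDN 2692491 to the Gregorian calendar gives 9 September 2659 CE.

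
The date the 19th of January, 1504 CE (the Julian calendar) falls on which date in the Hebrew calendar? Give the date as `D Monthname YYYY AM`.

Both dates share Julian Day Number 2270412; in the Hebrew calendar that is 3 Shevat 5264 AM.

3 Shevat 5264 AM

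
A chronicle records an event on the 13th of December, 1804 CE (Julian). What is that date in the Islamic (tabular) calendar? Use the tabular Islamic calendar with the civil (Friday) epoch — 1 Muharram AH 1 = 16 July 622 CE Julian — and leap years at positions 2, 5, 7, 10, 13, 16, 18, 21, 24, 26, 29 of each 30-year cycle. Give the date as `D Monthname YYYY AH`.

22 Ramadan 1219 AH

Julian Day Number of the source date = 2380316.
Converting JDN 2380316 to the tabular Islamic calendar gives 22 Ramadan 1219 AH.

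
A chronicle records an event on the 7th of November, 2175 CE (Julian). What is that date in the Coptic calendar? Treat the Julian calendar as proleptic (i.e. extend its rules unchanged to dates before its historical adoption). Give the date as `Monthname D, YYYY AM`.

Hathor 10, 1892 AM

Both dates share Julian Day Number 2515787; in the Coptic calendar that is 10 Hathor 1892 AM.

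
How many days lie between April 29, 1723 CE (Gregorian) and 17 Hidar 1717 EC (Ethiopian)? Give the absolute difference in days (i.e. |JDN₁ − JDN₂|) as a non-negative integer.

575

JDN of the first date = 2350491.
JDN of the second date = 2351066.
|2351066 − 2350491| = 575.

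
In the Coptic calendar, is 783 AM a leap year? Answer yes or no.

yes

783 mod 4 = 3; in the Coptic calendar a year is leap when year mod 4 = 3, so it is a leap year.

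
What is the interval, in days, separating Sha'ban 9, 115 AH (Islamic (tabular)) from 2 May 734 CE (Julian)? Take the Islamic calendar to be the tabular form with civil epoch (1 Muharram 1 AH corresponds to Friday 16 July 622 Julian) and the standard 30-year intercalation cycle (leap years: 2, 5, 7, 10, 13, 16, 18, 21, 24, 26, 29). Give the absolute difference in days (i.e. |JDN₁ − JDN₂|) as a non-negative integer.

First date → JDN 1989053; second date → JDN 1989273.
The interval is |1989053 − 1989273| = 220 days.

220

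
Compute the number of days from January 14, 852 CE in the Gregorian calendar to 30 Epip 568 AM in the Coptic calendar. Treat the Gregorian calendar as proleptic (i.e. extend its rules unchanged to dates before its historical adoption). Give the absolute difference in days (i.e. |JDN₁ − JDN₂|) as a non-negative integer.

196

First date → JDN 2032260; second date → JDN 2032456.
The interval is |2032260 − 2032456| = 196 days.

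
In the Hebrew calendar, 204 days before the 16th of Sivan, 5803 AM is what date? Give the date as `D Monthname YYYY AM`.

Counting 204 days back from JDN 2467425 reaches JDN 2467221, which is 19 Kislev 5803 AM.

19 Kislev 5803 AM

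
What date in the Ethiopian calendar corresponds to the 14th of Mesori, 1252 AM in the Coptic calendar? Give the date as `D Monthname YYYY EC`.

14 Nehase 1528 EC

Both dates share Julian Day Number 2282301; in the Ethiopian calendar that is 14 Nehase 1528 EC.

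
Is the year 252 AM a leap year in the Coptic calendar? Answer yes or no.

no

252 mod 4 = 0; in the Coptic calendar a year is leap when year mod 4 = 3, so it is a common year.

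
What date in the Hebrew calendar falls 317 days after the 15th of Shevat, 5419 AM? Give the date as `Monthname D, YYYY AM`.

JDN of the 15th of Shevat, 5419 AM = 2327036.
2327036 + 317 = 2327353.
JDN 2327353 in the Hebrew calendar is Tevet 7, 5420 AM.

Tevet 7, 5420 AM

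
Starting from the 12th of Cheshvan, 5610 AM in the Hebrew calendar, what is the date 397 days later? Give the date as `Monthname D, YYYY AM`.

Kislev 24, 5611 AM

JDN of the 12th of Cheshvan, 5610 AM = 2396694.
2396694 + 397 = 2397091.
JDN 2397091 in the Hebrew calendar is Kislev 24, 5611 AM.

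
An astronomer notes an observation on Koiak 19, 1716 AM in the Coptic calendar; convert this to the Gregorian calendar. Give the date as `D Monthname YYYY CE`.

Julian Day Number of the source date = 2451542.
Converting JDN 2451542 to the Gregorian calendar gives 29 December 1999 CE.

29 December 1999 CE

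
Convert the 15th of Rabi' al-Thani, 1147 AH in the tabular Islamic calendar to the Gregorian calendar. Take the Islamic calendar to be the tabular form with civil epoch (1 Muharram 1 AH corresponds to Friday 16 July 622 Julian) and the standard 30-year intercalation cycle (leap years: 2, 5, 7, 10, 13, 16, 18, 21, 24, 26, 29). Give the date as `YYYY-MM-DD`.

1734-09-14

Julian Day Number of the source date = 2354647.
Converting JDN 2354647 to the Gregorian calendar gives 14 September 1734 CE.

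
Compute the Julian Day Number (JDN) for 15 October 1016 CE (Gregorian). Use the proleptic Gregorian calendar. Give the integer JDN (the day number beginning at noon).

JDN 2299161 is 15 October 1582 CE (Gregorian); the target day is −206727 days from there, so JDN = 2092434.

2092434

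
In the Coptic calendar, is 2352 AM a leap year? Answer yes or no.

2352 mod 4 = 0; in the Coptic calendar a year is leap when year mod 4 = 3, so it is a common year.

no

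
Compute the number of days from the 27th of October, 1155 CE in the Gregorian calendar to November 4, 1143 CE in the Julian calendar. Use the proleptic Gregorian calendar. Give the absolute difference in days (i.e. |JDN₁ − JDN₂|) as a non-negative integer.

First date → JDN 2143214; second date → JDN 2138846.
The interval is |2143214 − 2138846| = 4368 days.

4368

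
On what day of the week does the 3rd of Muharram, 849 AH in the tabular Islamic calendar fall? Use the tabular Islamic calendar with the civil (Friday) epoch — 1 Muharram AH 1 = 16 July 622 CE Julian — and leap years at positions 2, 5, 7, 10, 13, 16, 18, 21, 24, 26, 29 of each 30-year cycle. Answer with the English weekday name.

This is JDN 2248945 (20 April 1445 Gregorian).
2248945 ≡ 6 (mod 7); counting from Monday = 0 gives Sunday.

Sunday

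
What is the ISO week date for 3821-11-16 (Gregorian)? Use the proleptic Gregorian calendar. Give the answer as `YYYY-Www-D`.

3821-W46-5

The weekday is Friday (ISO weekday 5).
That Friday belongs to ISO week 46 of ISO year 3821.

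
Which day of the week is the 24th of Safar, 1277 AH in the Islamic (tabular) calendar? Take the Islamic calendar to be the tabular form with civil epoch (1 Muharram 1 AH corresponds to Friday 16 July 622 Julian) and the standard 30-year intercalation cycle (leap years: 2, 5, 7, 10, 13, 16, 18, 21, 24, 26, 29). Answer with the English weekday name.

Tuesday

This is JDN 2400665 (11 September 1860 Gregorian).
Since JDN mod 7 = 1 (0 = Monday), the day is Tuesday.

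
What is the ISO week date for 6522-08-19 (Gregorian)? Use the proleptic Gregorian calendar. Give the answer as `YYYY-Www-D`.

The weekday is Wednesday (ISO weekday 3).
That Wednesday belongs to ISO week 34 of ISO year 6522.

6522-W34-3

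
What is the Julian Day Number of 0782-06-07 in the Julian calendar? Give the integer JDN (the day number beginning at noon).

In the proleptic Gregorian calendar the same day is 11 June 782.
JDN 2451545 is 1 January 2000 CE (Gregorian); the target day is −444704 days from there, so JDN = 2006841.

2006841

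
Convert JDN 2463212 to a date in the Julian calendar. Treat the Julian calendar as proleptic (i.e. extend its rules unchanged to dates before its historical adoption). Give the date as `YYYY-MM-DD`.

2031-11-28

The Gregorian equivalent of JDN 2463212 is 11 December 2031.
In the Julian calendar that day is 2031-11-28.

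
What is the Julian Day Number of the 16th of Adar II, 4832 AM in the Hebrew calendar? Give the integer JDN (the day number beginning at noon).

Equivalently 14 March 1072 (proleptic Gregorian).
JDN 2451545 is 1 January 2000 CE (Gregorian); the target day is −338872 days from there, so JDN = 2112673.

2112673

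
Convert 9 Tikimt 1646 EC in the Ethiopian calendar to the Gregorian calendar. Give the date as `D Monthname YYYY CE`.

16 October 1653 CE

Julian Day Number of the source date = 2325095.
Converting JDN 2325095 to the Gregorian calendar gives 16 October 1653 CE.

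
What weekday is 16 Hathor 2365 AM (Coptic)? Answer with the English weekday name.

This is JDN 2688556 (30 November 2648 Gregorian).
Since JDN mod 7 = 3 (0 = Monday), the day is Thursday.

Thursday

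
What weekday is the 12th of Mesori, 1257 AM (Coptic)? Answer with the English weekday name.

Equivalently 15 August 1541 Gregorian, JDN 2284125.
Since JDN mod 7 = 4 (0 = Monday), the day is Friday.

Friday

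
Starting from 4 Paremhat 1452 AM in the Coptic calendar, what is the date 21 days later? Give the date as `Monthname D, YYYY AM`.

Counting 21 days forward from JDN 2355191 reaches JDN 2355212, which is Paremhat 25, 1452 AM.

Paremhat 25, 1452 AM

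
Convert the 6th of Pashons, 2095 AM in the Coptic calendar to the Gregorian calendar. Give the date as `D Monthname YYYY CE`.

Both dates share Julian Day Number 2590108; in the Gregorian calendar that is 17 May 2379 CE.

17 May 2379 CE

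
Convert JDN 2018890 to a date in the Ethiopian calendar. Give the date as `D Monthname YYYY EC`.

9 Sene 807 EC

JDN 2018890 is 7 June 815 in the proleptic Gregorian calendar.
In the Ethiopian calendar that day is 9 Sene 807 EC.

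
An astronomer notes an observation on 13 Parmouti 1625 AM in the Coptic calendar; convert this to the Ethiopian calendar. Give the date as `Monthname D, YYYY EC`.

The source date corresponds to 21 April 1909 in the Gregorian calendar (JDN 2418418).
That day falls on 13 Miyazya 1901 EC in the Ethiopian calendar.

Miyazya 13, 1901 EC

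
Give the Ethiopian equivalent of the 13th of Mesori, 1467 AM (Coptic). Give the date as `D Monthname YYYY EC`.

13 Nehase 1743 EC

Julian Day Number of the source date = 2360828.
Converting JDN 2360828 to the Ethiopian calendar gives 13 Nehase 1743 EC.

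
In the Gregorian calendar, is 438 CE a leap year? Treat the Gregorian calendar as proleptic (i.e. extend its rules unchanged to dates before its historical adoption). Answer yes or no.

no

438 is not divisible by 4, so it is a common year.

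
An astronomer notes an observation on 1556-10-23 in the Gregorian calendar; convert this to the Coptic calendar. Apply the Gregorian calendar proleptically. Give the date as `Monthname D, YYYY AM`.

Paopi 16, 1273 AM

Julian Day Number of the source date = 2289673.
Converting JDN 2289673 to the Coptic calendar gives 16 Paopi 1273 AM.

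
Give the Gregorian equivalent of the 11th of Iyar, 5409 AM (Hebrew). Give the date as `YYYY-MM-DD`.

1649-04-23

Both dates share Julian Day Number 2323458; in the Gregorian calendar that is 23 April 1649 CE.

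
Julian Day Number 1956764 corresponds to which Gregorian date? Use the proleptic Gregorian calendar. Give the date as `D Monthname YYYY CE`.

3 May 645 CE

JDN 2451545 is 1 Jan 2000; 1956764 is −494781 days from there.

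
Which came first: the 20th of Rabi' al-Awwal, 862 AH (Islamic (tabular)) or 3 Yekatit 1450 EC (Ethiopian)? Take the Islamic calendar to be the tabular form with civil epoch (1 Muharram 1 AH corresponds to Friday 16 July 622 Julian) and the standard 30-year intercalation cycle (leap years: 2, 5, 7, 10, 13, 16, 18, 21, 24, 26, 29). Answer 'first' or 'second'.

second

First date → JDN 2253628; second date → JDN 2253620.
JDN 2253620 < JDN 2253628, so the second date is earlier.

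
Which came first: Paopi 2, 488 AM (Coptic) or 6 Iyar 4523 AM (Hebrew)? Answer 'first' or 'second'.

second

First date → JDN 2002938; second date → JDN 1999856.
JDN 1999856 < JDN 2002938, so the second date is earlier.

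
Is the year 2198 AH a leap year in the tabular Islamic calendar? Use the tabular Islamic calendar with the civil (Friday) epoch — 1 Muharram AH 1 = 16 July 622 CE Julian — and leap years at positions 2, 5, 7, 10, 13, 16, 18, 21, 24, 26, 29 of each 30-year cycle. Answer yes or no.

Year 2198 AH is year 8 of its 30-year cycle; leap positions are 2, 5, 7, 10, 13, 16, 18, 21, 24, 26, 29, so it is a common year (354 days).

no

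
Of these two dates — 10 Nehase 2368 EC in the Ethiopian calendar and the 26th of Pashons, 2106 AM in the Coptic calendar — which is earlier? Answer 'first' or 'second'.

Converting both to JDN: 2589107 vs 2594146; the smaller is the first.

first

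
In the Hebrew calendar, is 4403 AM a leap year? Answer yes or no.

yes

Hebrew year 4403 is year 14 of its 19-year Metonic cycle; leap years are at positions 3, 6, 8, 11, 14, 17, 19, so it is a leap year (13 months).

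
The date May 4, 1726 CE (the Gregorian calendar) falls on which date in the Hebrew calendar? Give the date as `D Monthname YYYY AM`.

3 Iyar 5486 AM

Julian Day Number of the source date = 2351592.
Converting JDN 2351592 to the Hebrew calendar gives 3 Iyar 5486 AM.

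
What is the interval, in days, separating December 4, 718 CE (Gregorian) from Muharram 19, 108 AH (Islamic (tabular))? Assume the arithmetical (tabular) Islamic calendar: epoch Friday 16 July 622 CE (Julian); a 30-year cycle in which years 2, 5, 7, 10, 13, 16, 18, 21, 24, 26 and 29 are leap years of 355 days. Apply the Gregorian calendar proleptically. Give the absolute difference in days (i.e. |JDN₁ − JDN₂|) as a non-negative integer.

JDN of the first date = 1983641.
JDN of the second date = 1986375.
|1986375 − 1983641| = 2734.

2734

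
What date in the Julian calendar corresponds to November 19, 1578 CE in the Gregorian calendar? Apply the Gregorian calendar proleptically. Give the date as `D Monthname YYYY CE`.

At this point the Julian calendar is 10 days behind the Gregorian.
19 November 1578 Gregorian − 10 days → 9 November 1578 Julian.

9 November 1578 CE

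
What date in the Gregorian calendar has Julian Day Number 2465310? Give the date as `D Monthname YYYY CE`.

8 September 2037 CE

Counting from JDN 2299161 = 15 Oct 1582 gives an offset of 166149 days.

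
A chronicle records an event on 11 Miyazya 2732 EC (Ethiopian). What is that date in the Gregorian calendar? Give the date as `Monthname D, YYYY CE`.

Both dates share Julian Day Number 2721939; in the Gregorian calendar that is 25 April 2740 CE.

April 25, 2740 CE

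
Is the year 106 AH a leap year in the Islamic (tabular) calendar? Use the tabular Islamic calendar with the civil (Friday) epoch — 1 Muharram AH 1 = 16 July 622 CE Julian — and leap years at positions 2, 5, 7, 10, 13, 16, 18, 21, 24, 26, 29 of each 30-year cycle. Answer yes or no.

Year 106 AH is year 16 of its 30-year cycle; leap positions are 2, 5, 7, 10, 13, 16, 18, 21, 24, 26, 29, so it is a leap year (355 days).

yes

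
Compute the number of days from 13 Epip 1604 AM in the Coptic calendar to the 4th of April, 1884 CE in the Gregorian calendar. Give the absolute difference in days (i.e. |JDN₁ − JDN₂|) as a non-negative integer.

1567

First date → JDN 2410838; second date → JDN 2409271.
The interval is |2410838 − 2409271| = 1567 days.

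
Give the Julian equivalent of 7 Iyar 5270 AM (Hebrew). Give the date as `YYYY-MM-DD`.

Both dates share Julian Day Number 2272692; in the Julian calendar that is 17 April 1510 CE.

1510-04-17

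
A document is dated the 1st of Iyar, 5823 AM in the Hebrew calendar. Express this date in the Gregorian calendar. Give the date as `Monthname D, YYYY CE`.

April 30, 2063 CE

Both dates share Julian Day Number 2474675; in the Gregorian calendar that is 30 April 2063 CE.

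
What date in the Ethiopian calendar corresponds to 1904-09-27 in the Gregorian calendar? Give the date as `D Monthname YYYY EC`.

Both dates share Julian Day Number 2416751; in the Ethiopian calendar that is 17 Meskerem 1897 EC.

17 Meskerem 1897 EC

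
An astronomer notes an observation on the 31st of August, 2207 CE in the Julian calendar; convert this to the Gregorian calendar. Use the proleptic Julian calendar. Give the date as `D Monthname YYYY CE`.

For dates in this range the Gregorian date is 15 days ahead of the Julian.
31 August 2207 Julian + 15 days → 15 September 2207 Gregorian.

15 September 2207 CE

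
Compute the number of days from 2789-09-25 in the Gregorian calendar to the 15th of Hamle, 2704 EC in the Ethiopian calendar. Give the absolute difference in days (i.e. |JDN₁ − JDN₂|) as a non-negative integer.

First date → JDN 2739989; second date → JDN 2711806.
The interval is |2739989 − 2711806| = 28183 days.

28183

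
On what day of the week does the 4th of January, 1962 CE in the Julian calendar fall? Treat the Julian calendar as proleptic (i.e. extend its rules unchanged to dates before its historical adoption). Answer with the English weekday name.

Wednesday

This is JDN 2437682 (17 January 1962 Gregorian).
2437682 ≡ 2 (mod 7); counting from Monday = 0 gives Wednesday.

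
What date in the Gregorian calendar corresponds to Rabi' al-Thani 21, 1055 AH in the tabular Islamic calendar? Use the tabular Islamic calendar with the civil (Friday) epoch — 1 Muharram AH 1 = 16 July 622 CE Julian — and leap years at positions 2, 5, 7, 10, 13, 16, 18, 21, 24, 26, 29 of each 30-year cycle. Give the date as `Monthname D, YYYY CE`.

Julian Day Number of the source date = 2322051.
Converting JDN 2322051 to the Gregorian calendar gives 16 June 1645 CE.

June 16, 1645 CE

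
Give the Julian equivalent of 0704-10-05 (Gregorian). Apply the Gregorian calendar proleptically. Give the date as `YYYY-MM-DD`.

For dates in this range the Gregorian date is 4 days ahead of the Julian.
5 October 704 Gregorian − 4 days → 1 October 704 Julian.

0704-10-01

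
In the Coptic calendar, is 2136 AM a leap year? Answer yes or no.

no

2136 mod 4 = 0; in the Coptic calendar a year is leap when year mod 4 = 3, so it is a common year.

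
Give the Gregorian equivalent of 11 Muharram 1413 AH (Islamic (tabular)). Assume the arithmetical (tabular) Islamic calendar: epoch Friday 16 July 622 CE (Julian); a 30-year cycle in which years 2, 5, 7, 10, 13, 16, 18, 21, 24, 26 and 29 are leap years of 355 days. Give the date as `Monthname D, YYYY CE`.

Both dates share Julian Day Number 2448816; in the Gregorian calendar that is 12 July 1992 CE.

July 12, 1992 CE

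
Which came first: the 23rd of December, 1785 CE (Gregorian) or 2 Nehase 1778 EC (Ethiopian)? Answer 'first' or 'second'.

Converting both to JDN: 2373375 vs 2373601; the smaller is the first.

first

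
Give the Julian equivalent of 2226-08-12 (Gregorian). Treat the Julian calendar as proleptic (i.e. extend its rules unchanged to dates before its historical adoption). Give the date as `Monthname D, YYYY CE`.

July 28, 2226 CE

At this point the Julian calendar is 15 days behind the Gregorian.
12 August 2226 Gregorian − 15 days → 28 July 2226 Julian.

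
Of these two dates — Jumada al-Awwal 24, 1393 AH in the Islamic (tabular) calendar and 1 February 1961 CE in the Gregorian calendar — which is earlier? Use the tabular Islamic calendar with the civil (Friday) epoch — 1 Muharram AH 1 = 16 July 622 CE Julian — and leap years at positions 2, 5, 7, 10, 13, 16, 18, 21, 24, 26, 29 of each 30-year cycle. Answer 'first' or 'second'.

Converting both to JDN: 2441859 vs 2437332; the smaller is the second.

second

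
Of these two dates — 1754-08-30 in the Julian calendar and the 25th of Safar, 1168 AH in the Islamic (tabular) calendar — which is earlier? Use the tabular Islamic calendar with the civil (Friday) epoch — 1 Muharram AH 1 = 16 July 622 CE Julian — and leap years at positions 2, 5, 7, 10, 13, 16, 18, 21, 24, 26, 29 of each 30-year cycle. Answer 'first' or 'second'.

Converting both to JDN: 2361948 vs 2362040; the smaller is the first.

first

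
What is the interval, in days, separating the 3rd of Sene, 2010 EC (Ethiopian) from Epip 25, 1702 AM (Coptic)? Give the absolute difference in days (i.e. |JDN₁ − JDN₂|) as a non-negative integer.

JDN of the first date = 2458280.
JDN of the second date = 2446644.
|2446644 − 2458280| = 11636.

11636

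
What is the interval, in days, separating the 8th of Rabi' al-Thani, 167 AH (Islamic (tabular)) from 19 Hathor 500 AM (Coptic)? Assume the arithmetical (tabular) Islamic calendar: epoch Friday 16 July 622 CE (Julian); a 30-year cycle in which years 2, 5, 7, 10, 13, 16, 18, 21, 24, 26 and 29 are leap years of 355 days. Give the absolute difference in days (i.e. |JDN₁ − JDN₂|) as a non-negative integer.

First date → JDN 2007361; second date → JDN 2007368.
The interval is |2007361 − 2007368| = 7 days.

7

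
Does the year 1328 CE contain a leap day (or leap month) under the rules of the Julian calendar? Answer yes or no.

1328 mod 4 = 0, so it is a leap year in the Julian calendar.

yes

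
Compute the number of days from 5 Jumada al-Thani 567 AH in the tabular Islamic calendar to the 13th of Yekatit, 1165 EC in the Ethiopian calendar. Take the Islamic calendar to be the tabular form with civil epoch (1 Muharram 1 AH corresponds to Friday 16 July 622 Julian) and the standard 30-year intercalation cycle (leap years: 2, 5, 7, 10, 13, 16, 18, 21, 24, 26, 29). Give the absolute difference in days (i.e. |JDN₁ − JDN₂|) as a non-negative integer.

370

JDN of the first date = 2149164.
JDN of the second date = 2149534.
|2149534 − 2149164| = 370.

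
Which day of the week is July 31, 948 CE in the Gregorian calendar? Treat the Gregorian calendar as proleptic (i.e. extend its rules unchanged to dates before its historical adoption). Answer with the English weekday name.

Wednesday

JDN 2067522 mod 7 = 2, and JDN 0 was a Monday, so this is a Wednesday.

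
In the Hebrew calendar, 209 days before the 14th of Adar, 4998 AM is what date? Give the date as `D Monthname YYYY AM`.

13 Av 4997 AM

JDN of the 14th of Adar, 4998 AM = 2173298.
2173298 − 209 = 2173089.
JDN 2173089 in the Hebrew calendar is 13 Av 4997 AM.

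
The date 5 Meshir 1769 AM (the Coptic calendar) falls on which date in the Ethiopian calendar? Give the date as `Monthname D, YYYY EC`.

Yekatit 5, 2045 EC

Julian Day Number of the source date = 2470946.
Converting JDN 2470946 to the Ethiopian calendar gives 5 Yekatit 2045 EC.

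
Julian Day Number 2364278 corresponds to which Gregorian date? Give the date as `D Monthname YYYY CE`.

JDN 2451545 is 1 Jan 2000; 2364278 is −87267 days from there.

26 January 1761 CE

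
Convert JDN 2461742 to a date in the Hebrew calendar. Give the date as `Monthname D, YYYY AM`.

Kislev 2, 5788 AM

JDN 2461742 is 2 December 2027 in the Gregorian calendar.
In the Hebrew calendar that day is Kislev 2, 5788 AM.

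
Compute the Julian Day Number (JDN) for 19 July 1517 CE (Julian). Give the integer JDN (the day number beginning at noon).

2275342

Equivalently 29 July 1517 (proleptic Gregorian).
JDN 2299161 is 15 October 1582 CE (Gregorian); the target day is −23819 days from there, so JDN = 2275342.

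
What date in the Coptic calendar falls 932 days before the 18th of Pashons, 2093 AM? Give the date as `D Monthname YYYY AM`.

27 Paopi 2091 AM

Counting 932 days back from JDN 2589390 reaches JDN 2588458, which is 27 Paopi 2091 AM.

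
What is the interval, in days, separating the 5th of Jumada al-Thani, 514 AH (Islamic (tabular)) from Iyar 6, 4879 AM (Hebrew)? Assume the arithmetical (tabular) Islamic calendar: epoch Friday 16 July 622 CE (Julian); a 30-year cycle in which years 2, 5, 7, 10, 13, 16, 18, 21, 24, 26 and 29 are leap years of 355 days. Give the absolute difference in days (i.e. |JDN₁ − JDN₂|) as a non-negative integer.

JDN of the first date = 2130382.
JDN of the second date = 2129881.
|2129881 − 2130382| = 501.

501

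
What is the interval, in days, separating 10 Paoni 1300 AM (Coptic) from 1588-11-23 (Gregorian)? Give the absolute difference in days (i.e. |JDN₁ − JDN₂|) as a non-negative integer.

First date → JDN 2299769; second date → JDN 2301392.
The interval is |2299769 − 2301392| = 1623 days.

1623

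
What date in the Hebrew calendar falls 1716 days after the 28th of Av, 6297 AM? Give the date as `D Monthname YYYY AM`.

The starting date is JDN 2647928; 2647928 + 1716 = 2649644.
JDN 2649644 corresponds to 3 Sivan 6302 AM.

3 Sivan 6302 AM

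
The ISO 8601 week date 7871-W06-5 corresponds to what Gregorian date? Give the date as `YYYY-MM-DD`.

ISO week 1 of 7871 is the week containing the first Thursday of 7871.
Week 6, day 5 (Friday) lands on 7871-02-10.

7871-02-10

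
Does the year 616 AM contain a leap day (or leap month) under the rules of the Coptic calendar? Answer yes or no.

616 mod 4 = 0; in the Coptic calendar a year is leap when year mod 4 = 3, so it is a common year.

no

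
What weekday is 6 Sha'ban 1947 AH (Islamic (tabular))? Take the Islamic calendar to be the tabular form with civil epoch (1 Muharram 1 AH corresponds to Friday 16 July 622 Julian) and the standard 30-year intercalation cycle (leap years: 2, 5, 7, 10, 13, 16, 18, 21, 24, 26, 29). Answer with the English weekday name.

Sunday

This is JDN 2638250 (8 March 2511 Gregorian).
JDN 2638250 mod 7 = 6, and JDN 0 was a Monday, so this is a Sunday.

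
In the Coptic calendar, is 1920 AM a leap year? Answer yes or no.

1920 mod 4 = 0; in the Coptic calendar a year is leap when year mod 4 = 3, so it is a common year.

no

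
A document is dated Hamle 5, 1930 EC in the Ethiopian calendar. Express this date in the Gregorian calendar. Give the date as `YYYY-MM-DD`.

1938-07-12

Julian Day Number of the source date = 2429092.
Converting JDN 2429092 to the Gregorian calendar gives 12 July 1938 CE.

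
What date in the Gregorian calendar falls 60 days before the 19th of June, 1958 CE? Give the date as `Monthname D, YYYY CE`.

JDN of the 19th of June, 1958 CE = 2436374.
2436374 − 60 = 2436314.
JDN 2436314 in the Gregorian calendar is April 20, 1958 CE.

April 20, 1958 CE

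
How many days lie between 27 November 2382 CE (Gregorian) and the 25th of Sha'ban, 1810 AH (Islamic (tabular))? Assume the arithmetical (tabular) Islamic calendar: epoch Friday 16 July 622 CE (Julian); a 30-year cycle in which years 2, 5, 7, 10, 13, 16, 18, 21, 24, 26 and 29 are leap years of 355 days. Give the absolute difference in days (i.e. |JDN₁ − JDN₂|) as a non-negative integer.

1678

JDN of the first date = 2591398.
JDN of the second date = 2589720.
|2589720 − 2591398| = 1678.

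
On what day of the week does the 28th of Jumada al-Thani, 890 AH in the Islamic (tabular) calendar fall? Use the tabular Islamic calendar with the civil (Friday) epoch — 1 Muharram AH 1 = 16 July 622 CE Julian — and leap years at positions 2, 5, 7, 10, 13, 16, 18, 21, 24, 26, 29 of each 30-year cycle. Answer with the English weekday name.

Tuesday

In the proleptic Gregorian calendar this is 21 July 1485 (JDN 2263647).
2263647 ≡ 1 (mod 7); counting from Monday = 0 gives Tuesday.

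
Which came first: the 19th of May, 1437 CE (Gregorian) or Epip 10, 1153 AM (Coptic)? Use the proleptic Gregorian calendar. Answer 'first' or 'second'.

first

The two dates have Julian Day Numbers 2246052 and 2246107 respectively.
Since 2246052 < 2246107, the first date comes first.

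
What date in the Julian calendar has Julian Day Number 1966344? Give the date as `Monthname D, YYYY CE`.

July 23, 671 CE

JDN 1966344 is 26 July 671 in the proleptic Gregorian calendar.
In the Julian calendar that day is July 23, 671 CE.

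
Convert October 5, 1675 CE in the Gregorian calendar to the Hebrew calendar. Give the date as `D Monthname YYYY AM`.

15 Tishrei 5436 AM

Julian Day Number of the source date = 2333119.
Converting JDN 2333119 to the Hebrew calendar gives 15 Tishrei 5436 AM.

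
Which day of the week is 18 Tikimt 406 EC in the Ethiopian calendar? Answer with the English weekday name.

This is JDN 1872194 (16 October 413 Gregorian).
Since JDN mod 7 = 2 (0 = Monday), the day is Wednesday.

Wednesday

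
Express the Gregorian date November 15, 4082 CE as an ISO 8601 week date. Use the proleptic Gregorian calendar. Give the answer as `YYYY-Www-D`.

The weekday is Sunday (ISO weekday 7).
That Sunday belongs to ISO week 46 of ISO year 4082.

4082-W46-7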